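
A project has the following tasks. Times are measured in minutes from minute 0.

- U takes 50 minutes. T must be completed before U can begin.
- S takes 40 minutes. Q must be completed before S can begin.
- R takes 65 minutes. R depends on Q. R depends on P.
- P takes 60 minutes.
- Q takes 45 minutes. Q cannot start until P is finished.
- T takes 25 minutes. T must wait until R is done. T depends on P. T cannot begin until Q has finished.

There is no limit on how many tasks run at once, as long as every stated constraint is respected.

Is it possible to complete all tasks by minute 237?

No

P can start immediately at minute 0; it finishes at minute 60.
Q waits on P (finishes minute 60), so it starts at minute 60 and finishes at 60 + 45 = minute 105.
S cannot begin until Q (finishes minute 105). It runs from minute 105 to 105 + 40 = minute 145.
R cannot start until Q (finishes minute 105); P (finishes minute 60). The controlling bound is minute 105, so R finishes at 105 + 65 = minute 170.
T needs all of R (finishes minute 170); P (finishes minute 60); Q (finishes minute 105). That puts its earliest start at minute 170; it finishes at 170 + 25 = minute 195.
U cannot begin until T (finishes minute 195). It runs from minute 195 to 195 + 50 = minute 245.
The earliest everything can be done is minute 245, which is after the deadline of 237, so it is not possible.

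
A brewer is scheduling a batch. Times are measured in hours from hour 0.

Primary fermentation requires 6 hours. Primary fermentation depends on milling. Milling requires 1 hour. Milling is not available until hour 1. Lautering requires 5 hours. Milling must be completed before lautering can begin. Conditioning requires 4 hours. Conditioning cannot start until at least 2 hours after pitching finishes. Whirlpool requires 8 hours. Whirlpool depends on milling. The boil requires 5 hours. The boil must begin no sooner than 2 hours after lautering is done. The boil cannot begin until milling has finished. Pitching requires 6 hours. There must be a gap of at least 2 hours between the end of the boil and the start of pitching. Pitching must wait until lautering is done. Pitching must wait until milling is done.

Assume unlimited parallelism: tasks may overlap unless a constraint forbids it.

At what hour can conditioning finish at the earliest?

After its own release at hour 1, milling can start at hour 1 and finishes at hour 2.
After milling (finishes hour 2), lautering can start at hour 2 and finishes at hour 7.
For the boil: lautering (finishes hour 7, plus 2-hour gap → hour 9); milling (finishes hour 2). Taking the maximum gives a start of hour 9, and it finishes at 9 + 5 = hour 14.
For pitching: the boil (finishes hour 14, plus 2-hour gap → hour 16); lautering (finishes hour 7); milling (finishes hour 2). Taking the maximum gives a start of hour 16, and it finishes at 16 + 6 = hour 22.
Conditioning cannot begin until pitching (finishes hour 22, plus 2-hour gap → hour 24). It runs from hour 24 to 24 + 4 = hour 28.

28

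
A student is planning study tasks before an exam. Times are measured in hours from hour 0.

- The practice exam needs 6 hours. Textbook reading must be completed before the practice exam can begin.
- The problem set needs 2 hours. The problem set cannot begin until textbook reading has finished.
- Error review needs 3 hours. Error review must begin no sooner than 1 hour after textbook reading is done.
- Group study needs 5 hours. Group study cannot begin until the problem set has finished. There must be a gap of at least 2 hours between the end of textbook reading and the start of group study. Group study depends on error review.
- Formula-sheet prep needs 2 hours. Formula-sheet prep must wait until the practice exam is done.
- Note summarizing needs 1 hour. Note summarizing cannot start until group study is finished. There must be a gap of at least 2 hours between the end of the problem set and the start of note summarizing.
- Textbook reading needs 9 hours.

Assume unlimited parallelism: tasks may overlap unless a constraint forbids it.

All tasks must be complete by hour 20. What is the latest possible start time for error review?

Note summarizing must finish by hour 20; it takes 1 hour, so it must start by 20 − 1 = hour 19.
Since note summarizing (must start by hour 19) depends on it, group study must finish by hour 19. Backing off its 5-hour duration gives a latest start of hour 14.
Since group study (must start by hour 14) depends on it, error review must finish by hour 14. Backing off its 3-hour duration gives a latest start of hour 11.

11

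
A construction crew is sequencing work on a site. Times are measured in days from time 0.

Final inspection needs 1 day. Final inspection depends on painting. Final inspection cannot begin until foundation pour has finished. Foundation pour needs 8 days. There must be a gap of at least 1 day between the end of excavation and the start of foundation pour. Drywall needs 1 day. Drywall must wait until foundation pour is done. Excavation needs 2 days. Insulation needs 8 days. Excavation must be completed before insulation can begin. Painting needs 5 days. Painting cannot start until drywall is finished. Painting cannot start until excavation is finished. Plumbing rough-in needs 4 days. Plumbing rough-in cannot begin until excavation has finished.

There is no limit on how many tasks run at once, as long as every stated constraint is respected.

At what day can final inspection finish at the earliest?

18

Excavation has no prerequisites, so it starts at day 0 and finishes at day 2.
After excavation (finishes day 2, plus 1-day gap → day 3), foundation pour can start at day 3 and finishes at day 11.
After foundation pour (finishes day 11), drywall can start at day 11 and finishes at day 12.
Painting cannot start until drywall (finishes day 12); excavation (finishes day 2). The controlling bound is day 12, so painting finishes at 12 + 5 = day 17.
Final inspection cannot start until painting (finishes day 17); foundation pour (finishes day 11). The controlling bound is day 17, so final inspection finishes at 17 + 1 = day 18.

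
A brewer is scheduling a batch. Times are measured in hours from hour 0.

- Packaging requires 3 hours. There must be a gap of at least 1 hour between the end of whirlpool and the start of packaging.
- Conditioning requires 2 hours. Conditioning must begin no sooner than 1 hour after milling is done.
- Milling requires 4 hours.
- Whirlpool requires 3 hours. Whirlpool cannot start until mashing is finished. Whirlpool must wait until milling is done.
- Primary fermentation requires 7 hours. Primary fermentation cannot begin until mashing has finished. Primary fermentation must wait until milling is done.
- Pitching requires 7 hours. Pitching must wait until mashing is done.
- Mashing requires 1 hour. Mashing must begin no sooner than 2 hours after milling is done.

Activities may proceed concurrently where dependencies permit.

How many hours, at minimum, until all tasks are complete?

14

Milling can start immediately at hour 0; it finishes at hour 4.
Conditioning waits on milling (finishes hour 4, plus 1-hour gap → hour 5), so it starts at hour 5 and finishes at 5 + 2 = hour 7.
Mashing waits on milling (finishes hour 4, plus 2-hour gap → hour 6), so it starts at hour 6 and finishes at 6 + 1 = hour 7.
Primary fermentation needs all of mashing (finishes hour 7); milling (finishes hour 4). That puts its earliest start at hour 7; it finishes at 7 + 7 = hour 14.
After mashing (finishes hour 7), pitching can start at hour 7 and finishes at hour 14.
Whirlpool has to wait for mashing (finishes hour 7); milling (finishes hour 4). The latest of these is hour 7, so whirlpool runs hour 7 to 7 + 3 = hour 10.
Packaging cannot begin until whirlpool (finishes hour 10, plus 1-hour gap → hour 11). It runs from hour 11 to 11 + 3 = hour 14.
All tasks are finished once the last one completes. Finish times: Milling at 4, Mashing at 7, Whirlpool at 10, Pitching at 14, Primary fermentation at 14, Conditioning at 7, Packaging at 14. The latest is hour 14.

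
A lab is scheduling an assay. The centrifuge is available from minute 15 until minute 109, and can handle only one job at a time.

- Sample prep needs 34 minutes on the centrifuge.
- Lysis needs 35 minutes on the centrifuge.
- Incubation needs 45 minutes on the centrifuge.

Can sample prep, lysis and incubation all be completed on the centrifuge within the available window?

The centrifuge window is 109 − 15 = 94 minutes.
Running back to back, the jobs need 34 + 35 + 45 = 114 minutes on the centrifuge.
Since 114 > 94, they cannot all fit.

No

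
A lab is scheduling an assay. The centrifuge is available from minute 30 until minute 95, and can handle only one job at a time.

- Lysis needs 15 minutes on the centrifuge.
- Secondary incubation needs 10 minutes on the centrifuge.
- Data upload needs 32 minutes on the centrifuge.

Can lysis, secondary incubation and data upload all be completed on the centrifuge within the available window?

The centrifuge window is 95 − 30 = 65 minutes.
Running back to back, the jobs need 15 + 10 + 32 = 57 minutes on the centrifuge.
Since 57 ≤ 65, they fit within the window.

Yes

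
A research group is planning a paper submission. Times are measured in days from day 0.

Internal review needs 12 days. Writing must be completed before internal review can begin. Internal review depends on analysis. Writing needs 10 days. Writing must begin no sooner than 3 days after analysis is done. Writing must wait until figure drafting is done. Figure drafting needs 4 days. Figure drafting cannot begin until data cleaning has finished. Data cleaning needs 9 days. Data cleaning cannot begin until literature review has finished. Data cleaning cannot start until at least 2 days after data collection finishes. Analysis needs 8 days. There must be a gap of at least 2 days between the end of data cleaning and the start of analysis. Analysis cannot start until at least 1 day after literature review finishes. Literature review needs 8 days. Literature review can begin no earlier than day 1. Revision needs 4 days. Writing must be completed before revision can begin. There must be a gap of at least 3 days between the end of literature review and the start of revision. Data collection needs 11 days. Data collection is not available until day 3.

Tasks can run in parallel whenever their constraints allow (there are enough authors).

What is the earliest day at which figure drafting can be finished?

After its own release at day 3, data collection can start at day 3 and finishes at day 14.
Literature review waits on its own release at day 1, so it starts at day 1 and finishes at 1 + 8 = day 9.
Data cleaning cannot start until literature review (finishes day 9); data collection (finishes day 14, plus 2-day gap → day 16). The controlling bound is day 16, so data cleaning finishes at 16 + 9 = day 25.
Figure drafting cannot begin until data cleaning (finishes day 25). It runs from day 25 to 25 + 4 = day 29.

29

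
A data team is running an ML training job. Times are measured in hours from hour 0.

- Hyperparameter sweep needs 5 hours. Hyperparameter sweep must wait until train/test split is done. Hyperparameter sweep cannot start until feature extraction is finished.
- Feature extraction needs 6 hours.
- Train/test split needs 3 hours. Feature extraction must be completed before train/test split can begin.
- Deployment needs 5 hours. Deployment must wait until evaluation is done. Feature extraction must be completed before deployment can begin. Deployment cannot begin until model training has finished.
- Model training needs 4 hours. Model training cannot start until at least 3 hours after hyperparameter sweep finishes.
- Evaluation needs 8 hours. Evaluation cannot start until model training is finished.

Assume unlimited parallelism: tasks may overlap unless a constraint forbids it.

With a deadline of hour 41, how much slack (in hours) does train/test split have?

Nothing blocks feature extraction, so it runs from hour 0 to hour 6.
Train/test split waits on feature extraction (finishes hour 6), so it starts at hour 6 and finishes at 6 + 3 = hour 9.

Working backward from the deadline:
Deployment has no dependents, so it just needs to finish by hour 41. Starting by 41 − 5 = hour 36 achieves that.
Evaluation has to be done before deployment (must start by hour 36). That means finishing by hour 36, i.e. starting by 36 − 8 = hour 28.
Model training has several dependents: evaluation (must start by hour 28); deployment (must start by hour 36). The earliest of those limits is hour 28, so model training must start by 28 − 4 = hour 24.
Hyperparameter sweep has to be done before model training (must start by hour 24, minus 3-hour gap → hour 21). That means finishing by hour 21, i.e. starting by 21 − 5 = hour 16.
Train/test split must finish before hyperparameter sweep (must start by hour 16). With a 3-hour duration, train/test split must start by 16 − 3 = hour 13.
So train/test split can start as early as hour 6 and as late as hour 13, giving 13 − 6 = 7 hours of slack.

7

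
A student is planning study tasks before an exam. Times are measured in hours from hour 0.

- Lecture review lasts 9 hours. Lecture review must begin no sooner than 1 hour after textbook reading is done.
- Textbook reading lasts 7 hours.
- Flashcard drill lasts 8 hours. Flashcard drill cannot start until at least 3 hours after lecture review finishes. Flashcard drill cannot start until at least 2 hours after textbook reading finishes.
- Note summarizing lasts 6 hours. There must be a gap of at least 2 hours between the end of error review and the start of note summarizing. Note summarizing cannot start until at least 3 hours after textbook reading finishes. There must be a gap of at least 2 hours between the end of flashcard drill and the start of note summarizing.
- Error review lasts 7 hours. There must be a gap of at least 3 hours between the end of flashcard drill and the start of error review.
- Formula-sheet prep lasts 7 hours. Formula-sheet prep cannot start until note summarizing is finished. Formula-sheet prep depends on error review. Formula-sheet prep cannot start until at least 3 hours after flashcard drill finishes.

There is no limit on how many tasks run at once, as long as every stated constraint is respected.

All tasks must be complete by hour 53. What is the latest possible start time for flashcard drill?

Formula-sheet prep must finish by hour 53; it takes 7 hours, so it must start by 53 − 7 = hour 46.
Since formula-sheet prep (must start by hour 46) depends on it, note summarizing must finish by hour 46. Backing off its 6-hour duration gives a latest start of hour 40.
For error review: note summarizing (must start by hour 40, minus 2-hour gap → hour 38); formula-sheet prep (must start by hour 46). The most restrictive is hour 38; with a 7-hour duration, error review must start by hour 31.
Flashcard drill must finish in time for error review (must start by hour 31, minus 3-hour gap → hour 28); note summarizing (must start by hour 40, minus 2-hour gap → hour 38); formula-sheet prep (must start by hour 46, minus 3-hour gap → hour 43). The tightest is hour 28, so flashcard drill must start by 28 − 8 = hour 20.

20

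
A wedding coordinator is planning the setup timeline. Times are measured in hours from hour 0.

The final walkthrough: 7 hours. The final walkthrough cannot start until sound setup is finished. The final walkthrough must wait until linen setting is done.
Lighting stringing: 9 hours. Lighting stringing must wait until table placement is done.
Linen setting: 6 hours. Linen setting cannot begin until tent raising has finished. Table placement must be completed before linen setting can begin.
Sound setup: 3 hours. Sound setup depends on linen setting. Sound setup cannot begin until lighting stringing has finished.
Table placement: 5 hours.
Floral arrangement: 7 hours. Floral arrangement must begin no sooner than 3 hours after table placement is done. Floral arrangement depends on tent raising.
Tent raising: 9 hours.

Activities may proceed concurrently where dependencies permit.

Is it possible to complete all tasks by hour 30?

Table placement can start immediately at hour 0; it finishes at hour 5.
Lighting stringing waits on table placement (finishes hour 5), so it starts at hour 5 and finishes at 5 + 9 = hour 14.
Tent raising can start immediately at hour 0; it finishes at hour 9.
For floral arrangement: table placement (finishes hour 5, plus 3-hour gap → hour 8); tent raising (finishes hour 9). Taking the maximum gives a start of hour 9, and it finishes at 9 + 7 = hour 16.
Linen setting needs all of tent raising (finishes hour 9); table placement (finishes hour 5). That puts its earliest start at hour 9; it finishes at 9 + 6 = hour 15.
Sound setup has to wait for linen setting (finishes hour 15); lighting stringing (finishes hour 14). The latest of these is hour 15, so sound setup runs hour 15 to 15 + 3 = hour 18.
For the final walkthrough: sound setup (finishes hour 18); linen setting (finishes hour 15). Taking the maximum gives a start of hour 18, and it finishes at 18 + 7 = hour 25.
Every task is finished by hour 25, which is no later than the deadline of 30, so the schedule is feasible.

Yes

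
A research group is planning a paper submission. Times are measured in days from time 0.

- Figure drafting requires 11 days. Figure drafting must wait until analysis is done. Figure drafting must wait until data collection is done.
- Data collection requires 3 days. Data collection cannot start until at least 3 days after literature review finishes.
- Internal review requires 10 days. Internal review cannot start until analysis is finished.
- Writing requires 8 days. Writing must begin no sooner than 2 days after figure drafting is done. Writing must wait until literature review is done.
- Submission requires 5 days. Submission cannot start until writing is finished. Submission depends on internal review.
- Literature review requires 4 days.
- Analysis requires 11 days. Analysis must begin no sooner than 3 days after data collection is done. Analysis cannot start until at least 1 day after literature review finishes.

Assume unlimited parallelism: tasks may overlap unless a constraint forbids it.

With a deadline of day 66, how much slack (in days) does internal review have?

Literature review can start immediately at day 0; it finishes at day 4.
After literature review (finishes day 4, plus 3-day gap → day 7), data collection can start at day 7 and finishes at day 10.
Analysis has to wait for data collection (finishes day 10, plus 3-day gap → day 13); literature review (finishes day 4, plus 1-day gap → day 5). The latest of these is day 13, so analysis runs day 13 to 13 + 11 = day 24.
After analysis (finishes day 24), internal review can start at day 24 and finishes at day 34.

Working backward from the deadline:
Submission has no dependents, so it just needs to finish by day 66. Starting by 66 − 5 = day 61 achieves that.
Internal review must finish before submission (must start by day 61). With a 10-day duration, internal review must start by 61 − 10 = day 51.
So internal review can start as early as day 24 and as late as day 51, giving 51 − 24 = 27 days of slack.

27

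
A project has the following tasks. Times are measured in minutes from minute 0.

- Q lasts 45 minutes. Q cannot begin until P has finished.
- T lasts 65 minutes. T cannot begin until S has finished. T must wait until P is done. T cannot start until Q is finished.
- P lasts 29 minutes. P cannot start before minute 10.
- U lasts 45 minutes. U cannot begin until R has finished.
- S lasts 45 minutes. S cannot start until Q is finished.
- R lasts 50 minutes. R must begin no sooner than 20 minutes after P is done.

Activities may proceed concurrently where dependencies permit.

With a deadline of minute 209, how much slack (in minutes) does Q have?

P cannot begin until its own release at minute 10. It runs from minute 10 to 10 + 29 = minute 39.
After P (finishes minute 39), Q can start at minute 39 and finishes at minute 84.

Working backward from the deadline:
T must finish by minute 209; it takes 65 minutes, so it must start by 209 − 65 = minute 144.
S has to be done before T (must start by minute 144). That means finishing by minute 144, i.e. starting by 144 − 45 = minute 99.
Q has several dependents: S (must start by minute 99); T (must start by minute 144). The earliest of those limits is minute 99, so Q must start by 99 − 45 = minute 54.
So Q can start as early as minute 39 and as late as minute 54, giving 54 − 39 = 15 minutes of slack.

15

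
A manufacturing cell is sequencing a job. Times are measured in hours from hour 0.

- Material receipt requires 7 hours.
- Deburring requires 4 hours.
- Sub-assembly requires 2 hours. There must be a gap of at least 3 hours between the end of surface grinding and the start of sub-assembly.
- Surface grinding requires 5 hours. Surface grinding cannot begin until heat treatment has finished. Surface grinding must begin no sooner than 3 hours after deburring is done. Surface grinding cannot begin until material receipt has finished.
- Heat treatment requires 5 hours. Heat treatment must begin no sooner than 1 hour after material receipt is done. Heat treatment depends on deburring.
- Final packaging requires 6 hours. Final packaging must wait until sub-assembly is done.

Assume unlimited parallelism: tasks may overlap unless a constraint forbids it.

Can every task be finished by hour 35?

Deburring can start immediately at hour 0; it finishes at hour 4.
Material receipt can start immediately at hour 0; it finishes at hour 7.
Heat treatment needs all of material receipt (finishes hour 7, plus 1-hour gap → hour 8); deburring (finishes hour 4). That puts its earliest start at hour 8; it finishes at 8 + 5 = hour 13.
Surface grinding needs all of heat treatment (finishes hour 13); deburring (finishes hour 4, plus 3-hour gap → hour 7); material receipt (finishes hour 7). That puts its earliest start at hour 13; it finishes at 13 + 5 = hour 18.
Sub-assembly cannot begin until surface grinding (finishes hour 18, plus 3-hour gap → hour 21). It runs from hour 21 to 21 + 2 = hour 23.
After sub-assembly (finishes hour 23), final packaging can start at hour 23 and finishes at hour 29.
Every task is finished by hour 29, which is no later than the deadline of 35, so the schedule is feasible.

Yes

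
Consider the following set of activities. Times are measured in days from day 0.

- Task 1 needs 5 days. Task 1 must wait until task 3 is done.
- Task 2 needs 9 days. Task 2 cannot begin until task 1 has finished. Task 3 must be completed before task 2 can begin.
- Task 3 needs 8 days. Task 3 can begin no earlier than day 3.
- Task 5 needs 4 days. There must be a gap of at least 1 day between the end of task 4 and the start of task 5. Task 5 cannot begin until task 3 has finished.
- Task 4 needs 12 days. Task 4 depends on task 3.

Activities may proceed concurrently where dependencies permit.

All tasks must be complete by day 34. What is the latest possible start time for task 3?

To finish by day 34, task 2 (duration 9) must start no later than day 25.
Task 1 feeds into task 2 (must start by day 25); so task 1 must finish by day 25 and therefore start by day 20.
Task 5 must finish by day 34; it takes 4 days, so it must start by 34 − 4 = day 30.
Since task 5 (must start by day 30, minus 1-day gap → day 29) depends on it, task 4 must finish by day 29. Backing off its 12-day duration gives a latest start of day 17.
For task 3: task 1 (must start by day 20); task 2 (must start by day 25); task 4 (must start by day 17); task 5 (must start by day 30). The most restrictive is day 17; with an 8-day duration, task 3 must start by day 9.

9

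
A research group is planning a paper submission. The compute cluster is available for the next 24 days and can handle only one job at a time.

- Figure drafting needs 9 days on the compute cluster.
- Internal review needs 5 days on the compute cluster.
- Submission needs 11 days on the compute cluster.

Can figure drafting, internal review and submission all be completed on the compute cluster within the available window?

Running back to back, the jobs need 9 + 5 + 11 = 25 days on the compute cluster.
Since 25 > 24, they cannot all fit.

No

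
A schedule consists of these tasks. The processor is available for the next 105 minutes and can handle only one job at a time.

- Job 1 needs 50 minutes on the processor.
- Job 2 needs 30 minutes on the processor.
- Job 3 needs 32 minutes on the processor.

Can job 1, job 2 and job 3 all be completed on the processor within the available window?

No

Running back to back, the jobs need 50 + 30 + 32 = 112 minutes on the processor.
Since 112 > 105, they cannot all fit.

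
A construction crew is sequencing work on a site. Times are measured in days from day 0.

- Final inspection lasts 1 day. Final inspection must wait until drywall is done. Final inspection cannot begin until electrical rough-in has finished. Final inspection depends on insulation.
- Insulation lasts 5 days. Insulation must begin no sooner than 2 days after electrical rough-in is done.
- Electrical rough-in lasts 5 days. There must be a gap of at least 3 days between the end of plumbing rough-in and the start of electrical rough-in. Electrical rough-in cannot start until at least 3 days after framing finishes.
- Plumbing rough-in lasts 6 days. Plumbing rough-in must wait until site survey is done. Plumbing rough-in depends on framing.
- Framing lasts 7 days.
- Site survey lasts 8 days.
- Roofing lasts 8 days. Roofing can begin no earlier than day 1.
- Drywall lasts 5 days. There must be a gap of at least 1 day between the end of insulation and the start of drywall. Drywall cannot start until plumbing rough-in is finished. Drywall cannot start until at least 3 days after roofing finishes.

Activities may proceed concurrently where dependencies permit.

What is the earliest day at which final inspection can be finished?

36

Roofing cannot begin until its own release at day 1. It runs from day 1 to 1 + 8 = day 9.
Framing can start immediately at day 0; it finishes at day 7.
Site survey can start immediately at day 0; it finishes at day 8.
Plumbing rough-in cannot start until site survey (finishes day 8); framing (finishes day 7). The controlling bound is day 8, so plumbing rough-in finishes at 8 + 6 = day 14.
For electrical rough-in: plumbing rough-in (finishes day 14, plus 3-day gap → day 17); framing (finishes day 7, plus 3-day gap → day 10). Taking the maximum gives a start of day 17, and it finishes at 17 + 5 = day 22.
Insulation waits on electrical rough-in (finishes day 22, plus 2-day gap → day 24), so it starts at day 24 and finishes at 24 + 5 = day 29.
Drywall cannot start until insulation (finishes day 29, plus 1-day gap → day 30); plumbing rough-in (finishes day 14); roofing (finishes day 9, plus 3-day gap → day 12). The controlling bound is day 30, so drywall finishes at 30 + 5 = day 35.
Final inspection cannot start until drywall (finishes day 35); electrical rough-in (finishes day 22); insulation (finishes day 29). The controlling bound is day 35, so final inspection finishes at 35 + 1 = day 36.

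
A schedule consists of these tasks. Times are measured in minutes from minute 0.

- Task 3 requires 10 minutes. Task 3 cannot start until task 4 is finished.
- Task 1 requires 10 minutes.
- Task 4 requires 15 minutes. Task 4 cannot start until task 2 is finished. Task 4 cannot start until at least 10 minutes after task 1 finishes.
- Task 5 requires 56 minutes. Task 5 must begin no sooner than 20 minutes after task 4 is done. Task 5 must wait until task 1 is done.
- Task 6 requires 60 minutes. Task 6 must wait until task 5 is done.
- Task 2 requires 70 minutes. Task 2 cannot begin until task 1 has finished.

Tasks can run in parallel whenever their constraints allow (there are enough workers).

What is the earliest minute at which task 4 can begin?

80

Task 1 can start immediately at minute 0; it finishes at minute 10.
Task 2 waits on task 1 (finishes minute 10), so it starts at minute 10 and finishes at 10 + 70 = minute 80.
Task 4 waits on task 2 (finishes minute 80); task 1 (finishes minute 10, plus 10-minute gap → minute 20). The latest of these is minute 80, which is the earliest task 4 can start.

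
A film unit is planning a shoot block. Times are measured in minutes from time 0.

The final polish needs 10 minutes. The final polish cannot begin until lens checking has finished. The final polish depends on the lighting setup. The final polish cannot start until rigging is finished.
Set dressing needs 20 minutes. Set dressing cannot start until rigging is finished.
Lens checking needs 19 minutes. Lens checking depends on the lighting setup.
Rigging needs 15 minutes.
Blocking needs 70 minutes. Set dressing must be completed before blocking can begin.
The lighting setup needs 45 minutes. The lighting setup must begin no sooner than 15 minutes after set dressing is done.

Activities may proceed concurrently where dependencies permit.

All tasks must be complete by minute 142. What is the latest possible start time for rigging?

The final polish must finish by minute 142; it takes 10 minutes, so it must start by 142 − 10 = minute 132.
Since the final polish (must start by minute 132) depends on it, lens checking must finish by minute 132. Backing off its 19-minute duration gives a latest start of minute 113.
For the lighting setup: lens checking (must start by minute 113); the final polish (must start by minute 132). The most restrictive is minute 113; with a 45-minute duration, the lighting setup must start by minute 68.
Blocking must finish by minute 142; it takes 70 minutes, so it must start by 142 − 70 = minute 72.
Set dressing has several dependents: the lighting setup (must start by minute 68, minus 15-minute gap → minute 53); blocking (must start by minute 72). The earliest of those limits is minute 53, so set dressing must start by 53 − 20 = minute 33.
Rigging feeds set dressing (must start by minute 33); the final polish (must start by minute 132). Taking the minimum, rigging must finish by minute 33 and start by 33 − 15 = minute 18.

18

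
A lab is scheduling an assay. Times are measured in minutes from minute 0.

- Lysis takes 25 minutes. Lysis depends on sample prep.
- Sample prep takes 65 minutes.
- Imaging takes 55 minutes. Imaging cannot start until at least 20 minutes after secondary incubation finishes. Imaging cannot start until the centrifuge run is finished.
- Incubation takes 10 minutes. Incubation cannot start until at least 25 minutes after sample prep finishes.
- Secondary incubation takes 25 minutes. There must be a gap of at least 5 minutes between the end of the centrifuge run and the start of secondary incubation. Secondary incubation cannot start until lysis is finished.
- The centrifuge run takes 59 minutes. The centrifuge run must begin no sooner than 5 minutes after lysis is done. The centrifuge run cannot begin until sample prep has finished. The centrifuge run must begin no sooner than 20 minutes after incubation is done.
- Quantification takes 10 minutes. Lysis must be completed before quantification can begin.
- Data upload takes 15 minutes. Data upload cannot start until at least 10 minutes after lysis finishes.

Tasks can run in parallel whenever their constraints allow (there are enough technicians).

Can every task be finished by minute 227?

No

Nothing blocks sample prep, so it runs from minute 0 to minute 65.
Incubation waits on sample prep (finishes minute 65, plus 25-minute gap → minute 90), so it starts at minute 90 and finishes at 90 + 10 = minute 100.
After sample prep (finishes minute 65), lysis can start at minute 65 and finishes at minute 90.
Data upload cannot begin until lysis (finishes minute 90, plus 10-minute gap → minute 100). It runs from minute 100 to 100 + 15 = minute 115.
Quantification cannot begin until lysis (finishes minute 90). It runs from minute 90 to 90 + 10 = minute 100.
The centrifuge run needs all of lysis (finishes minute 90, plus 5-minute gap → minute 95); sample prep (finishes minute 65); incubation (finishes minute 100, plus 20-minute gap → minute 120). That puts its earliest start at minute 120; it finishes at 120 + 59 = minute 179.
For secondary incubation: the centrifuge run (finishes minute 179, plus 5-minute gap → minute 184); lysis (finishes minute 90). Taking the maximum gives a start of minute 184, and it finishes at 184 + 25 = minute 209.
Imaging needs all of secondary incubation (finishes minute 209, plus 20-minute gap → minute 229); the centrifuge run (finishes minute 179). That puts its earliest start at minute 229; it finishes at 229 + 55 = minute 284.
The earliest everything can be done is minute 284, which is after the deadline of 227, so it is not possible.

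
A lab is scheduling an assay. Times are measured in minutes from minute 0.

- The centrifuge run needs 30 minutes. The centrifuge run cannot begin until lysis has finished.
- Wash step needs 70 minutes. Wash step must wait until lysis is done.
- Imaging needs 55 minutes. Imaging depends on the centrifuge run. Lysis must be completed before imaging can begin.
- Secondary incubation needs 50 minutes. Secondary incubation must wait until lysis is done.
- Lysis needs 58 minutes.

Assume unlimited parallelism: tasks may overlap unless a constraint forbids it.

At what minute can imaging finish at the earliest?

143

Lysis can start immediately at minute 0; it finishes at minute 58.
The centrifuge run waits on lysis (finishes minute 58), so it starts at minute 58 and finishes at 58 + 30 = minute 88.
Imaging cannot start until the centrifuge run (finishes minute 88); lysis (finishes minute 58). The controlling bound is minute 88, so imaging finishes at 88 + 55 = minute 143.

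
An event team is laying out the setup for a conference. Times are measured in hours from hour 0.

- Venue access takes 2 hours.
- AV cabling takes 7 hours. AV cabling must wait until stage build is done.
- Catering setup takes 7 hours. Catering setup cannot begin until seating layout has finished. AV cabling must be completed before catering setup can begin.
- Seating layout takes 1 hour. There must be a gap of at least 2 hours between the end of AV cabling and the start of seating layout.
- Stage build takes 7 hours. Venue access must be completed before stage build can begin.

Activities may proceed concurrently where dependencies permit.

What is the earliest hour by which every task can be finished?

26

Nothing blocks venue access, so it runs from hour 0 to hour 2.
Stage build waits on venue access (finishes hour 2), so it starts at hour 2 and finishes at 2 + 7 = hour 9.
AV cabling cannot begin until stage build (finishes hour 9). It runs from hour 9 to 9 + 7 = hour 16.
After AV cabling (finishes hour 16, plus 2-hour gap → hour 18), seating layout can start at hour 18 and finishes at hour 19.
Catering setup has to wait for seating layout (finishes hour 19); AV cabling (finishes hour 16). The latest of these is hour 19, so catering setup runs hour 19 to 19 + 7 = hour 26.
All tasks are finished once the last one completes. Finish times: Venue access at 2, Stage build at 9, AV cabling at 16, Seating layout at 19, Catering setup at 26. The latest is hour 26.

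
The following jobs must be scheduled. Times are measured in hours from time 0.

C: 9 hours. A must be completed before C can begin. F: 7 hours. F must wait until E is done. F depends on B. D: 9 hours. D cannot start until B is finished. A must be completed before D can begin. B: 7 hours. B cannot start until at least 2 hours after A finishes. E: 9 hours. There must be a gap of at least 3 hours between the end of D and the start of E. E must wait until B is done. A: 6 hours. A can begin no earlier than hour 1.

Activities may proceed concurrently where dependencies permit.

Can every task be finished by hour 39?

No

A waits on its own release at hour 1, so it starts at hour 1 and finishes at 1 + 6 = hour 7.
After A (finishes hour 7), C can start at hour 7 and finishes at hour 16.
B cannot begin until A (finishes hour 7, plus 2-hour gap → hour 9). It runs from hour 9 to 9 + 7 = hour 16.
For D: B (finishes hour 16); A (finishes hour 7). Taking the maximum gives a start of hour 16, and it finishes at 16 + 9 = hour 25.
For E: D (finishes hour 25, plus 3-hour gap → hour 28); B (finishes hour 16). Taking the maximum gives a start of hour 28, and it finishes at 28 + 9 = hour 37.
F needs all of E (finishes hour 37); B (finishes hour 16). That puts its earliest start at hour 37; it finishes at 37 + 7 = hour 44.
The earliest everything can be done is hour 44, which is after the deadline of 39, so it is not possible.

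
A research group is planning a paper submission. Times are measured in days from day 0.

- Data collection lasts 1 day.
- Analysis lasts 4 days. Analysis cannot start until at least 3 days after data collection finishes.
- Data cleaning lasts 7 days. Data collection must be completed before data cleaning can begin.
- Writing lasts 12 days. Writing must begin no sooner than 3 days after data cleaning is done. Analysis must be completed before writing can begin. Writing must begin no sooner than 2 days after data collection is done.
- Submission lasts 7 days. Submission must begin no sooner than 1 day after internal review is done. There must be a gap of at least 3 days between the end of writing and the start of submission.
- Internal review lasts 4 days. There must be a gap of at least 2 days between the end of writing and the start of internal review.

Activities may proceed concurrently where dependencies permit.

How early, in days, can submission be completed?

37

Nothing blocks data collection, so it runs from day 0 to day 1.
Analysis waits on data collection (finishes day 1, plus 3-day gap → day 4), so it starts at day 4 and finishes at 4 + 4 = day 8.
Data cleaning cannot begin until data collection (finishes day 1). It runs from day 1 to 1 + 7 = day 8.
For writing: data cleaning (finishes day 8, plus 3-day gap → day 11); analysis (finishes day 8); data collection (finishes day 1, plus 2-day gap → day 3). Taking the maximum gives a start of day 11, and it finishes at 11 + 12 = day 23.
After writing (finishes day 23, plus 2-day gap → day 25), internal review can start at day 25 and finishes at day 29.
Submission needs all of internal review (finishes day 29, plus 1-day gap → day 30); writing (finishes day 23, plus 3-day gap → day 26). That puts its earliest start at day 30; it finishes at 30 + 7 = day 37.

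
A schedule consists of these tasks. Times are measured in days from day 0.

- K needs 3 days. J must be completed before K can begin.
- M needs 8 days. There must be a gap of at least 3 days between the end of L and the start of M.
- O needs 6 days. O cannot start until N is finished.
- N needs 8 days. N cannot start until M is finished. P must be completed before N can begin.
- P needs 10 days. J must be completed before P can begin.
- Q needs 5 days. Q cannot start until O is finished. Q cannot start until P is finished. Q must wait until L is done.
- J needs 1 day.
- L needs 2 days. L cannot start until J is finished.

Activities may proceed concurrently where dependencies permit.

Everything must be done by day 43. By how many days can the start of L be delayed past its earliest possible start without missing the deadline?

J can start immediately at day 0; it finishes at day 1.
L cannot begin until J (finishes day 1). It runs from day 1 to 1 + 2 = day 3.

Working backward from the deadline:
To finish by day 43, Q (duration 5) must start no later than day 38.
O must finish before Q (must start by day 38). With a 6-day duration, O must start by 38 − 6 = day 32.
N feeds into O (must start by day 32); so N must finish by day 32 and therefore start by day 24.
M must finish before N (must start by day 24). With an 8-day duration, M must start by 24 − 8 = day 16.
L has several dependents: M (must start by day 16, minus 3-day gap → day 13); Q (must start by day 38). The earliest of those limits is day 13, so L must start by 13 − 2 = day 11.
So L can start as early as day 1 and as late as day 11, giving 11 − 1 = 10 days of slack.

10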